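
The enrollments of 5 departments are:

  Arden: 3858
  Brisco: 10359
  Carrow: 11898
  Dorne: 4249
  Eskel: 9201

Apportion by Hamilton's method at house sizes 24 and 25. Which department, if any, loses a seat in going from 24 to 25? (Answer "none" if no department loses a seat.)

none

At 24 seats: Arden 2, Brisco 6, Carrow 7, Dorne 3, Eskel 6.
At 25 seats: Arden 2, Brisco 7, Carrow 7, Dorne 3, Eskel 6.
No department's allocation decreased.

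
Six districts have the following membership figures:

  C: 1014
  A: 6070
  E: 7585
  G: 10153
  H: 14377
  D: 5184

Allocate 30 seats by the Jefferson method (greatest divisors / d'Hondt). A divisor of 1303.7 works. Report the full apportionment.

With modified divisor 1303.7: modified quotas C 0.778, A 4.656, E 5.818, G 7.788, H 11.028, D 3.976.
Rounding down: C 0, A 4, E 5, G 7, H 11, D 3 (total 30).

C: 0, A: 4, E: 5, G: 7, H: 11, D: 3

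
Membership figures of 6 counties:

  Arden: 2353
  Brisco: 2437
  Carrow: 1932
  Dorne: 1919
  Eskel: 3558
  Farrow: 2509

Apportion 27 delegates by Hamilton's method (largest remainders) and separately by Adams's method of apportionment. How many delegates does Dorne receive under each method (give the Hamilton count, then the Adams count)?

3 and 4

Hamilton: Arden 4, Brisco 4, Carrow 4, Dorne 3, Eskel 7, Farrow 5.
Adams: Arden 4, Brisco 4, Carrow 4, Dorne 4, Eskel 6, Farrow 5.
Dorne gets 3 under Hamilton and 4 under Adams.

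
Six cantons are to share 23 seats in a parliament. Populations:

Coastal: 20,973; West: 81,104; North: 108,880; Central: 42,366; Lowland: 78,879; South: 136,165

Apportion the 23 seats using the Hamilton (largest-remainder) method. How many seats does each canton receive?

Standard divisor: 468367 ÷ 23 ≈ 20363.783.
Standard quotas: Coastal 1.0299, West 3.9828, North 5.3467, Central 2.0805, Lowland 3.8735, South 6.6866.
Lower quotas: Coastal 1, West 3, North 5, Central 2, Lowland 3, South 6 (sum 20, leaving 3 seats).
Remainders in descending order: West 0.9828, Lowland 0.8735, South 0.6866, North 0.3467, Central 0.0805, Coastal 0.0299.
Largest remainders: West, Lowland, South receive the extra seats.

Coastal=1, West=4, North=5, Central=2, Lowland=4, South=7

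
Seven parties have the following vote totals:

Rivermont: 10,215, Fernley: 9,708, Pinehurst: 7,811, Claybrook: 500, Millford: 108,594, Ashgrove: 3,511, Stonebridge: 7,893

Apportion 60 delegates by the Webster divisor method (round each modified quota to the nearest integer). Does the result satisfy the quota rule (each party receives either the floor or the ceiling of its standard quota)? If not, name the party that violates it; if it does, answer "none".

Standard quotas: Rivermont 4.135, Fernley 3.930, Pinehurst 3.162, Claybrook 0.202, Millford 43.956, Ashgrove 1.421, Stonebridge 3.195.
Webster allocation: Rivermont 4, Fernley 4, Pinehurst 3, Claybrook 0, Millford 45, Ashgrove 1, Stonebridge 3.
Millford has quota 43.956 (lower 43, upper 44) but receives 45 — outside the quota interval.

Millford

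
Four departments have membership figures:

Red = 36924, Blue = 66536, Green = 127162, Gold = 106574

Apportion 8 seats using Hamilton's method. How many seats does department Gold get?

2

The standard divisor is 337196/8 ≈ 42149.5.
Standard quotas: Red 0.8760, Blue 1.5786, Green 3.0169, Gold 2.5285.
Lower quotas: Red 0, Blue 1, Green 3, Gold 2 (sum 6, leaving 2 seats).
Remainders in descending order: Red 0.8760, Blue 0.5786, Gold 0.5285, Green 0.0169.
Largest remainders: Red, Blue receive the extra seats.
Gold receives 2.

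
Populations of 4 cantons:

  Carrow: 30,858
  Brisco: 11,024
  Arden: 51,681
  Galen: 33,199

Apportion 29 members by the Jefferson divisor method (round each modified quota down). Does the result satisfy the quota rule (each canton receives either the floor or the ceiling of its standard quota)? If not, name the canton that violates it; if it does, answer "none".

Standard quotas: Carrow 7.060, Brisco 2.522, Arden 11.823, Galen 7.595.
Jefferson allocation: Carrow 7, Brisco 2, Arden 12, Galen 8.
Every allocation lies between the lower and upper quota.

none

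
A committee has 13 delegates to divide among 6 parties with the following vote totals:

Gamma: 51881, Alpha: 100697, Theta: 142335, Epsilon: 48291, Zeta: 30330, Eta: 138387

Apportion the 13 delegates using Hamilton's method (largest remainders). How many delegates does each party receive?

Gamma 1, Alpha 3, Theta 4, Epsilon 1, Zeta 1, Eta 3

Standard divisor: 511921 ÷ 13 ≈ 39378.538.
Standard quotas: Gamma 1.3175, Alpha 2.5572, Theta 3.6145, Epsilon 1.2263, Zeta 0.7702, Eta 3.5143.
Lower quotas: Gamma 1, Alpha 2, Theta 3, Epsilon 1, Zeta 0, Eta 3 (sum 10, leaving 3 seats).
Remainders in descending order: Zeta 0.7702, Theta 0.6145, Alpha 0.5572, Eta 0.5143, Gamma 0.3175, Epsilon 0.2263.
The surplus seats go to Zeta, Theta, Alpha.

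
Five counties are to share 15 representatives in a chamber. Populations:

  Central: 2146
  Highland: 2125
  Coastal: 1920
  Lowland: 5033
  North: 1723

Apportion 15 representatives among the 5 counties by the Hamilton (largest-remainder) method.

Central=3, Highland=2, Coastal=2, Lowland=6, North=2

Standard divisor: 12947 ÷ 15 ≈ 863.133.
Standard quotas: Central 2.4863, Highland 2.4620, Coastal 2.2245, Lowland 5.8311, North 1.9962.
Lower quotas: Central 2, Highland 2, Coastal 2, Lowland 5, North 1 (sum 12, leaving 3 seats).
Remainders in descending order: North 0.9962, Lowland 0.8311, Central 0.4863, Highland 0.4620, Coastal 0.2245.
Largest remainders: North, Lowland, Central receive the extra seats.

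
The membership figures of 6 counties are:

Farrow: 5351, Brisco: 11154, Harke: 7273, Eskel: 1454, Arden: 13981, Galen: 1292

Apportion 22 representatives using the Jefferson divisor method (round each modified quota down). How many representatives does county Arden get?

Standard divisor 40505/22 ≈ 1841.136; standard quotas: Farrow 2.906, Brisco 6.058, Harke 3.950, Eskel 0.790, Arden 7.594, Galen 0.702.
Rounding down gives 2, 6, 3, 0, 7, 0 = 18 seats, so the divisor must be adjusted.
With modified divisor 1570: modified quotas Farrow 3.408, Brisco 7.104, Harke 4.632, Eskel 0.926, Arden 8.905, Galen 0.823.
Rounding down: Farrow 3, Brisco 7, Harke 4, Eskel 0, Arden 8, Galen 0 (total 22).
Arden receives 8.

8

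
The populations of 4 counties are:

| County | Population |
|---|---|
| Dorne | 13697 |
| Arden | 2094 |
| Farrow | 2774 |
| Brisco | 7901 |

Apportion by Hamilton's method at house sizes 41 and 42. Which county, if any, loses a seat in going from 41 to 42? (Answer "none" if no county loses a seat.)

Farrow

At 41 seats: Dorne 21, Arden 3, Farrow 5, Brisco 12.
At 42 seats: Dorne 22, Arden 3, Farrow 4, Brisco 13.
Farrow drops from 5 to 4.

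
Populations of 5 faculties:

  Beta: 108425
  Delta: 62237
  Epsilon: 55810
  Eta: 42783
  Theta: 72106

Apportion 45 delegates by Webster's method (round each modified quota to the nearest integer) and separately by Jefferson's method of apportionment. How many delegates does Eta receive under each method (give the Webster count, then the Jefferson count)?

Webster: Beta 14, Delta 8, Epsilon 7, Eta 6, Theta 10.
Jefferson: Beta 15, Delta 8, Epsilon 7, Eta 5, Theta 10.
Eta gets 6 under Webster and 5 under Jefferson.

6 and 5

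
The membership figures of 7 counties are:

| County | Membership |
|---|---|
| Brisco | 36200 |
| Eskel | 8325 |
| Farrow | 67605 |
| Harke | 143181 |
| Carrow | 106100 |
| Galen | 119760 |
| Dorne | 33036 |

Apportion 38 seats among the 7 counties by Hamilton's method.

The standard divisor is 514207/38 ≈ 13531.763.
Standard quotas: Brisco 2.6752, Eskel 0.6152, Farrow 4.9960, Harke 10.5811, Carrow 7.8408, Galen 8.8503, Dorne 2.4414.
Lower quotas: Brisco 2, Eskel 0, Farrow 4, Harke 10, Carrow 7, Galen 8, Dorne 2 (sum 33, leaving 5 seats).
Remainders in descending order: Farrow 0.9960, Galen 0.8503, Carrow 0.8408, Brisco 0.6752, Eskel 0.6152, Harke 0.5811, Dorne 0.4414.
The surplus seats go to Farrow, Galen, Carrow, Brisco, Eskel.

Brisco=3, Eskel=1, Farrow=5, Harke=10, Carrow=8, Galen=9, Dorne=2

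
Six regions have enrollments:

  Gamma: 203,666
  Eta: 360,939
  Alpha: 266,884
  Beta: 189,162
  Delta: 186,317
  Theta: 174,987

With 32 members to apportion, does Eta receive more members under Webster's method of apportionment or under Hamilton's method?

Webster: Gamma 5, Eta 9, Alpha 6, Beta 4, Delta 4, Theta 4.
Hamilton: Gamma 5, Eta 8, Alpha 6, Beta 5, Delta 4, Theta 4.
Eta gets 9 under Webster and 8 under Hamilton.

Webster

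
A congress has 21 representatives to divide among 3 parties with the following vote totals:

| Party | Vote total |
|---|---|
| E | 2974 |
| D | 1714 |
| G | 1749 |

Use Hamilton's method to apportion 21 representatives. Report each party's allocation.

The standard divisor is 6437/21 ≈ 306.524.
Standard quotas: E 9.702, D 5.592, G 5.706.
Lower quotas: E 9, D 5, G 5 (sum 19, leaving 2 seats).
Remainders in descending order: G 0.706, E 0.702, D 0.592.
Largest remainders: G, E receive the extra seats.

E 10, D 5, G 6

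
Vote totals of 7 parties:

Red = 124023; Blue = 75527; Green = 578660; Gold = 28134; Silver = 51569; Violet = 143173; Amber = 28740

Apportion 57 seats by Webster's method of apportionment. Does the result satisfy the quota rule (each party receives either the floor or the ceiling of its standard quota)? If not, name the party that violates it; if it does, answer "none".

Green

Standard quotas: Red 6.865, Blue 4.180, Green 32.028, Gold 1.557, Silver 2.854, Violet 7.925, Amber 1.591.
Webster allocation: Red 7, Blue 4, Green 31, Gold 2, Silver 3, Violet 8, Amber 2.
Green has quota 32.028 (lower 32, upper 33) but receives 31 — outside the quota interval.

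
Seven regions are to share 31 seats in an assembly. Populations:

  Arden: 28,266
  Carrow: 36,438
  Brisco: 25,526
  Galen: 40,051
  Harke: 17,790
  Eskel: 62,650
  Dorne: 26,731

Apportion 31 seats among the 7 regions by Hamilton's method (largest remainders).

The standard divisor is 237452/31 ≈ 7659.742.
Standard quotas: Arden 3.6902, Carrow 4.7571, Brisco 3.3325, Galen 5.2288, Harke 2.3225, Eskel 8.1791, Dorne 3.4898.
Lower quotas: Arden 3, Carrow 4, Brisco 3, Galen 5, Harke 2, Eskel 8, Dorne 3 (sum 28, leaving 3 seats).
Remainders in descending order: Carrow 0.7571, Arden 0.6902, Dorne 0.4898, Brisco 0.3325, Harke 0.3225, Galen 0.2288, Eskel 0.1791.
Largest remainders: Carrow, Arden, Dorne receive the extra seats.

Arden=4, Carrow=5, Brisco=3, Galen=5, Harke=2, Eskel=8, Dorne=4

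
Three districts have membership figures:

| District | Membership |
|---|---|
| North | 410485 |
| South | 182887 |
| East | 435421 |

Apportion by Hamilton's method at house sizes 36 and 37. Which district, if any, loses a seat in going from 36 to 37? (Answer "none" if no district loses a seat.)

South

At 36 seats: North 14, South 7, East 15.
At 37 seats: North 15, South 6, East 16.
South drops from 7 to 6.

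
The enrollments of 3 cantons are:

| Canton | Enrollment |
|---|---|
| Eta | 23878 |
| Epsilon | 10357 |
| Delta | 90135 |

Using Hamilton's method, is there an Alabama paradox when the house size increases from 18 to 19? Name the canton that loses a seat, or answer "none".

At 18 seats: Eta 3, Epsilon 2, Delta 13.
At 19 seats: Eta 4, Epsilon 1, Delta 14.
Epsilon drops from 2 to 1.

Epsilon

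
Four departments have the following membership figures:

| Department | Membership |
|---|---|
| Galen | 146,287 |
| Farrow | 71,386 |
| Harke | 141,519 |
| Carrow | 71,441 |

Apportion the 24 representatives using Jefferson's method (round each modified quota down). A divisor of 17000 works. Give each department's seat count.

With modified divisor 17000: modified quotas Galen 8.605, Farrow 4.199, Harke 8.325, Carrow 4.202.
Rounding down: Galen 8, Farrow 4, Harke 8, Carrow 4 (total 24).

Galen: 8; Farrow: 4; Harke: 8; Carrow: 4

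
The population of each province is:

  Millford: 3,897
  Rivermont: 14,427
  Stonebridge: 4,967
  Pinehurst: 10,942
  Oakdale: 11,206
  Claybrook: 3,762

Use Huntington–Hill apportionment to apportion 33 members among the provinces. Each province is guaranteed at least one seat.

Millford=3, Rivermont=10, Stonebridge=3, Pinehurst=7, Oakdale=7, Claybrook=3

With divisor 1509: modified quotas Millford 2.583, Rivermont 9.561, Stonebridge 3.292, Pinehurst 7.251, Oakdale 7.426, Claybrook 2.493.
Geometric-mean thresholds: Millford √(2·3)=2.449, Rivermont √(9·10)=9.487, Stonebridge √(3·4)=3.464, Pinehurst √(7·8)=7.483, Oakdale √(7·8)=7.483, Claybrook √(2·3)=2.449.
Each quota rounded against its threshold gives Millford 3, Rivermont 10, Stonebridge 3, Pinehurst 7, Oakdale 7, Claybrook 3 (total 33).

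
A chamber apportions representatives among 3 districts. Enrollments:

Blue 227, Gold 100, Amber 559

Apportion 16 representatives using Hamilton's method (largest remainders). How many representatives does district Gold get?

2

Standard divisor: 886 ÷ 16 ≈ 55.375.
Standard quotas: Blue 4.099, Gold 1.806, Amber 10.095.
Lower quotas: Blue 4, Gold 1, Amber 10 (sum 15, leaving 1 seat).
Remainders in descending order: Gold 0.806, Blue 0.099, Amber 0.095.
Largest remainder: Gold receives the extra seat.
Gold receives 2.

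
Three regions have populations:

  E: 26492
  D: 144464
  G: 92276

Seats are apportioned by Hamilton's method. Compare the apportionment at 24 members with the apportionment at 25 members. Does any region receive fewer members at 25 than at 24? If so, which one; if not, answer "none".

At 24 seats: E 3, D 13, G 8.
At 25 seats: E 2, D 14, G 9.
E drops from 3 to 2.

E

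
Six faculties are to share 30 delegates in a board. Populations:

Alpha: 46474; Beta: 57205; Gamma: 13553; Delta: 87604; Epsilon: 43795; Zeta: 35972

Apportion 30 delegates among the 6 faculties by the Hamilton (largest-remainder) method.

Total 284603; standard divisor 284603/30 ≈ 9486.767.
Standard quotas: Alpha 4.8988, Beta 6.0300, Gamma 1.4286, Delta 9.2343, Epsilon 4.6164, Zeta 3.7918.
Lower quotas: Alpha 4, Beta 6, Gamma 1, Delta 9, Epsilon 4, Zeta 3 (sum 27, leaving 3 seats).
Remainders in descending order: Alpha 0.8988, Zeta 0.7918, Epsilon 0.6164, Gamma 0.4286, Delta 0.2343, Beta 0.0300.
The surplus seats go to Alpha, Zeta, Epsilon.

Alpha 5; Beta 6; Gamma 1; Delta 9; Epsilon 5; Zeta 4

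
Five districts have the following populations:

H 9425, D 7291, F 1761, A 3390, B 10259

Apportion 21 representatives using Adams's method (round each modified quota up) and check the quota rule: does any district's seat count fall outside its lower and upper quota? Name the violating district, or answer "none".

none

Standard quotas: H 6.161, D 4.766, F 1.151, A 2.216, B 6.706.
Adams allocation: H 6, D 5, F 2, A 2, B 6.
Every allocation lies between the lower and upper quota.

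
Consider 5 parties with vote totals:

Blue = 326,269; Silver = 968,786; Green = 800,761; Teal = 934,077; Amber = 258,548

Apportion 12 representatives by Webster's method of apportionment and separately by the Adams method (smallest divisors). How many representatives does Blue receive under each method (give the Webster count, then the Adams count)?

Webster: Blue 1, Silver 4, Green 3, Teal 3, Amber 1.
Adams: Blue 2, Silver 3, Green 3, Teal 3, Amber 1.
Blue gets 1 under Webster and 2 under Adams.

1 and 2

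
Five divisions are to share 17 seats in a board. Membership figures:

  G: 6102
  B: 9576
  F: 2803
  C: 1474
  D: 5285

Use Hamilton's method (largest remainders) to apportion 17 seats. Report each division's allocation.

G=4, B=6, F=2, C=1, D=4

The standard divisor is 25240/17 ≈ 1484.706.
Standard quotas: G 4.1099, B 6.4498, F 1.8879, C 0.9928, D 3.5596.
Lower quotas: G 4, B 6, F 1, C 0, D 3 (sum 14, leaving 3 seats).
Remainders in descending order: C 0.9928, F 0.8879, D 0.5596, B 0.4498, G 0.1099.
Largest remainders: C, F, D receive the extra seats.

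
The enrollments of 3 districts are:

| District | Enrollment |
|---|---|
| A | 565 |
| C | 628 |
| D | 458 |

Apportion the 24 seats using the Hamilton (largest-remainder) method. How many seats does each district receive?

Standard divisor: 1651 ÷ 24 ≈ 68.792.
Standard quotas: A 8.213, C 9.129, D 6.658.
Lower quotas: A 8, C 9, D 6 (sum 23, leaving 1 seat).
Remainders in descending order: D 0.658, A 0.213, C 0.129.
The surplus seat goes to D.

A 8, C 9, D 7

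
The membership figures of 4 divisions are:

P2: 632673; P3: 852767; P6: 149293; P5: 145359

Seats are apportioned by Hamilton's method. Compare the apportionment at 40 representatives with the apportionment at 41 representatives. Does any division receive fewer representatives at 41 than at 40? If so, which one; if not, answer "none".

At 40 seats: P2 14, P3 19, P6 4, P5 3.
At 41 seats: P2 15, P3 20, P6 3, P5 3.
P6 drops from 4 to 3.

P6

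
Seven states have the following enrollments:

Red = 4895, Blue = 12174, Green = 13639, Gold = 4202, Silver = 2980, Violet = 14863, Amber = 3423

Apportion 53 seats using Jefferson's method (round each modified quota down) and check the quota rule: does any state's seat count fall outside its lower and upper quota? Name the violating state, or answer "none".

Standard quotas: Red 4.618, Blue 11.486, Green 12.868, Gold 3.964, Silver 2.812, Violet 14.023, Amber 3.229.
Jefferson allocation: Red 4, Blue 12, Green 13, Gold 4, Silver 3, Violet 14, Amber 3.
Every allocation lies between the lower and upper quota.

none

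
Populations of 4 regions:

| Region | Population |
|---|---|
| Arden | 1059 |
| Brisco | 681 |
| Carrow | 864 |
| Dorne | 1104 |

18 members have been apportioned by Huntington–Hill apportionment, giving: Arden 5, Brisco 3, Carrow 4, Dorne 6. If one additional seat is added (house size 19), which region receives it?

Priority for the next seat is population ÷ (√(s·(s+1))).
Priorities: Arden 193.346, Brisco 196.588, Carrow 193.196, Dorne 170.351.
Highest priority: Brisco.

Brisco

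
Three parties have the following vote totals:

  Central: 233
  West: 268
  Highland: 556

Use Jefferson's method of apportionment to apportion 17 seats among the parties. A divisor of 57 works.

Central 4; West 4; Highland 9

With modified divisor 57: modified quotas Central 4.088, West 4.702, Highland 9.754.
Rounding down: Central 4, West 4, Highland 9 (total 17).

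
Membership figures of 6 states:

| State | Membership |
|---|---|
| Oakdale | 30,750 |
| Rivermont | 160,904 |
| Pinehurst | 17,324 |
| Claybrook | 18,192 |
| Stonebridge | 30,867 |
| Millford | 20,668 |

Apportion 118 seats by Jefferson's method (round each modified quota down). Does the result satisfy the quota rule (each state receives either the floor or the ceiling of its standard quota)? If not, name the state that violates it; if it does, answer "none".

Standard quotas: Oakdale 13.019, Rivermont 68.125, Pinehurst 7.335, Claybrook 7.702, Stonebridge 13.069, Millford 8.751.
Jefferson allocation: Oakdale 13, Rivermont 70, Pinehurst 7, Claybrook 7, Stonebridge 13, Millford 8.
Rivermont has quota 68.125 (lower 68, upper 69) but receives 70 — outside the quota interval.

Rivermont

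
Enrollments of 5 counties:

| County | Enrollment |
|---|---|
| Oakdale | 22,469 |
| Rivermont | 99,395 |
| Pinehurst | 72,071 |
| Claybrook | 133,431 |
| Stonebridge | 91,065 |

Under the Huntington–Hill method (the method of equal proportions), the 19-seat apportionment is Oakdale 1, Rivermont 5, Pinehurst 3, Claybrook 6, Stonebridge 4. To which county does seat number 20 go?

Pinehurst

Priority for the next seat is population ÷ (√(s·(s+1))).
Priorities: Oakdale 15887.982, Rivermont 18146.961, Pinehurst 20805.106, Claybrook 20588.850, Stonebridge 20362.753.
Highest priority: Pinehurst.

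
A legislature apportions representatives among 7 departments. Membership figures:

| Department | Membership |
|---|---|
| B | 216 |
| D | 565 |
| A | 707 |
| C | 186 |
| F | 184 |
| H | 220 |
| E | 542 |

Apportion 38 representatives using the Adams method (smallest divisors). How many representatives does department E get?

Standard divisor 2620/38 ≈ 68.947; standard quotas: B 3.133, D 8.195, A 10.254, C 2.698, F 2.669, H 3.191, E 7.861.
Rounding up gives 4, 9, 11, 3, 3, 4, 8 = 42 seats, so the divisor must be adjusted.
With modified divisor 75: modified quotas B 2.880, D 7.533, A 9.427, C 2.480, F 2.453, H 2.933, E 7.227.
Rounding up: B 3, D 8, A 10, C 3, F 3, H 3, E 8 (total 38).
E receives 8.

8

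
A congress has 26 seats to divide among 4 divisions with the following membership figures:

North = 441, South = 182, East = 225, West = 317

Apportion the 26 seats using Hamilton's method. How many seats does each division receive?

The standard divisor is 1165/26 ≈ 44.808.
Standard quotas: North 9.842, South 4.062, East 5.021, West 7.075.
Lower quotas: North 9, South 4, East 5, West 7 (sum 25, leaving 1 seat).
Remainders in descending order: North 0.842, West 0.075, South 0.062, East 0.021.
The surplus seat goes to North.

North 10, South 4, East 5, West 7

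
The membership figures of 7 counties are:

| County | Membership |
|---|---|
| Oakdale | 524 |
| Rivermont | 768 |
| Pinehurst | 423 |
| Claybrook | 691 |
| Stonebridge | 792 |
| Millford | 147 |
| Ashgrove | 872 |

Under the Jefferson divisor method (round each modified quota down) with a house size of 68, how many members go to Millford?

2

Standard divisor 4217/68 ≈ 62.015; standard quotas: Oakdale 8.450, Rivermont 12.384, Pinehurst 6.821, Claybrook 11.143, Stonebridge 12.771, Millford 2.370, Ashgrove 14.061.
Rounding down gives 8, 12, 6, 11, 12, 2, 14 = 65 seats, so the divisor must be adjusted.
With modified divisor 58.6: modified quotas Oakdale 8.942, Rivermont 13.106, Pinehurst 7.218, Claybrook 11.792, Stonebridge 13.515, Millford 2.509, Ashgrove 14.881.
Rounding down: Oakdale 8, Rivermont 13, Pinehurst 7, Claybrook 11, Stonebridge 13, Millford 2, Ashgrove 14 (total 68).
Millford receives 2.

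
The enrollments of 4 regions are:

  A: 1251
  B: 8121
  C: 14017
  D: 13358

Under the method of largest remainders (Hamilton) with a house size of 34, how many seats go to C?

The standard divisor is 36747/34 ≈ 1080.794.
Standard quotas: A 1.1575, B 7.5139, C 12.9692, D 12.3594.
Lower quotas: A 1, B 7, C 12, D 12 (sum 32, leaving 2 seats).
Remainders in descending order: C 0.9692, B 0.5139, D 0.3594, A 0.1575.
Largest remainders: C, B receive the extra seats.
C receives 13.

13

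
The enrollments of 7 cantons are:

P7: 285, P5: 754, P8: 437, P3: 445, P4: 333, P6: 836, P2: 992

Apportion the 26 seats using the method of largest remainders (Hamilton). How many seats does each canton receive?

Standard divisor: 4082 ÷ 26 = 157.
Standard quotas: P7 1.815, P5 4.803, P8 2.783, P3 2.834, P4 2.121, P6 5.325, P2 6.318.
Lower quotas: P7 1, P5 4, P8 2, P3 2, P4 2, P6 5, P2 6 (sum 22, leaving 4 seats).
Remainders in descending order: P3 0.834, P7 0.815, P5 0.803, P8 0.783, P6 0.325, P2 0.318, P4 0.121.
Largest remainders: P3, P7, P5, P8 receive the extra seats.

P7: 2, P5: 5, P8: 3, P3: 3, P4: 2, P6: 5, P2: 6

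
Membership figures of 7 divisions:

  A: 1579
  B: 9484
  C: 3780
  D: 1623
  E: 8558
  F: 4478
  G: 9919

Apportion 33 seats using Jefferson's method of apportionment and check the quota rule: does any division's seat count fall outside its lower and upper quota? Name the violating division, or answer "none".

Standard quotas: A 1.322, B 7.939, C 3.164, D 1.359, E 7.164, F 3.749, G 8.303.
Jefferson allocation: A 1, B 8, C 3, D 1, E 7, F 4, G 9.
Every allocation lies between the lower and upper quota.

none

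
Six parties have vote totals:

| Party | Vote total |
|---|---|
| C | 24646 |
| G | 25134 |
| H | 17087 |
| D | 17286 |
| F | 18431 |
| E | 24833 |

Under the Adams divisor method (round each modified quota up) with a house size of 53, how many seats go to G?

Standard divisor 127417/53 ≈ 2404.094; standard quotas: C 10.252, G 10.455, H 7.107, D 7.190, F 7.667, E 10.329.
Rounding up gives 11, 11, 8, 8, 8, 11 = 57 seats, so the divisor must be adjusted.
With modified divisor 2500: modified quotas C 9.858, G 10.054, H 6.835, D 6.914, F 7.372, E 9.933.
Rounding up: C 10, G 11, H 7, D 7, F 8, E 10 (total 53).
G receives 11.

11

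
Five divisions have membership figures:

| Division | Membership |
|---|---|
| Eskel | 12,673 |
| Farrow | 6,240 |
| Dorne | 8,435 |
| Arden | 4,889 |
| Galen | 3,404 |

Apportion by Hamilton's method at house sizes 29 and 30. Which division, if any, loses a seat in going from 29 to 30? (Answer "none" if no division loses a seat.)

At 29 seats: Eskel 10, Farrow 5, Dorne 7, Arden 4, Galen 3.
At 30 seats: Eskel 11, Farrow 5, Dorne 7, Arden 4, Galen 3.
No division's allocation decreased.

none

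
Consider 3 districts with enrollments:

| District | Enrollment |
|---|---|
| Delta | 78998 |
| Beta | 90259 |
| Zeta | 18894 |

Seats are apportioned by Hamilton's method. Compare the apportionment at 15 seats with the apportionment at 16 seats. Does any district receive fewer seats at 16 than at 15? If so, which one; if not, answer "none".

At 15 seats: Delta 6, Beta 7, Zeta 2.
At 16 seats: Delta 7, Beta 8, Zeta 1.
Zeta drops from 2 to 1.

Zeta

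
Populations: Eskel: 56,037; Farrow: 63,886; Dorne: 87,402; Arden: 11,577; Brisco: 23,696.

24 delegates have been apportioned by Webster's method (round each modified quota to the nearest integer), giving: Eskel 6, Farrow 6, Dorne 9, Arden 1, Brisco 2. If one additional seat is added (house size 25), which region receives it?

Priority for the next seat is population ÷ (current seats + 0.5).
Priorities: Eskel 8621.077, Farrow 9828.615, Dorne 9200.211, Arden 7718.000, Brisco 9478.400.
Highest priority: Farrow.

Farrow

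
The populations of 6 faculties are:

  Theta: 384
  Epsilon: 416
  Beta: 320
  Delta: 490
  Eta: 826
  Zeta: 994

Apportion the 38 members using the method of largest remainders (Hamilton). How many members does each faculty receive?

Theta: 4, Epsilon: 5, Beta: 4, Delta: 5, Eta: 9, Zeta: 11

Total 3430; standard divisor 3430/38 ≈ 90.263.
Standard quotas: Theta 4.254, Epsilon 4.609, Beta 3.545, Delta 5.429, Eta 9.151, Zeta 11.012.
Lower quotas: Theta 4, Epsilon 4, Beta 3, Delta 5, Eta 9, Zeta 11 (sum 36, leaving 2 seats).
Remainders in descending order: Epsilon 0.609, Beta 0.545, Delta 0.429, Theta 0.254, Eta 0.151, Zeta 0.012.
Largest remainders: Epsilon, Beta receive the extra seats.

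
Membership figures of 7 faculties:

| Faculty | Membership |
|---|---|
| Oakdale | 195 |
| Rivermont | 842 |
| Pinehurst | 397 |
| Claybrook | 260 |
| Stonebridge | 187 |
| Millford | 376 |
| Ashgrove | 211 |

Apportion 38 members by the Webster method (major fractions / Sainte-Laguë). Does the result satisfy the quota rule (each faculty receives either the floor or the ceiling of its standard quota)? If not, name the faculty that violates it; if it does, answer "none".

Standard quotas: Oakdale 3.002, Rivermont 12.964, Pinehurst 6.113, Claybrook 4.003, Stonebridge 2.879, Millford 5.789, Ashgrove 3.249.
Webster allocation: Oakdale 3, Rivermont 13, Pinehurst 6, Claybrook 4, Stonebridge 3, Millford 6, Ashgrove 3.
Every allocation lies between the lower and upper quota.

none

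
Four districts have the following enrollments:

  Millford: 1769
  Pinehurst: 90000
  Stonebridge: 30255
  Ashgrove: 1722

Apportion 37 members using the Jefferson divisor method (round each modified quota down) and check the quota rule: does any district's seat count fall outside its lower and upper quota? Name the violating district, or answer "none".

Pinehurst

Standard quotas: Millford 0.529, Pinehurst 26.910, Stonebridge 9.046, Ashgrove 0.515.
Jefferson allocation: Millford 0, Pinehurst 28, Stonebridge 9, Ashgrove 0.
Pinehurst has quota 26.910 (lower 26, upper 27) but receives 28 — outside the quota interval.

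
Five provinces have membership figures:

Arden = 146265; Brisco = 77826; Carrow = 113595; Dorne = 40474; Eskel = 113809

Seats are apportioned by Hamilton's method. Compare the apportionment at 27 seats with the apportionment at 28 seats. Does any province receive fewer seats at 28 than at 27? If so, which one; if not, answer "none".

Brisco

At 27 seats: Arden 8, Brisco 5, Carrow 6, Dorne 2, Eskel 6.
At 28 seats: Arden 8, Brisco 4, Carrow 7, Dorne 2, Eskel 7.
Brisco drops from 5 to 4.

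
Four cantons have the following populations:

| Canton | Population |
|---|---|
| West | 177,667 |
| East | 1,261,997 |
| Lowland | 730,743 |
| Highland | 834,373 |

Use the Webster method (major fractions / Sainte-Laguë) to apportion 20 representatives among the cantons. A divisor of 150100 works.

West 1, East 8, Lowland 5, Highland 6

With modified divisor 150100: modified quotas West 1.184, East 8.408, Lowland 4.868, Highland 5.559.
Rounding to the nearest integer: West 1, East 8, Lowland 5, Highland 6 (total 20).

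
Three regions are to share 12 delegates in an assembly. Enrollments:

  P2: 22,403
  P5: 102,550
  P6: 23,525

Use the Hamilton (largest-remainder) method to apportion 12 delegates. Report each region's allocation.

Standard divisor: 148478 ÷ 12 ≈ 12373.167.
Standard quotas: P2 1.8106, P5 8.2881, P6 1.9013.
Lower quotas: P2 1, P5 8, P6 1 (sum 10, leaving 2 seats).
Remainders in descending order: P6 0.9013, P2 0.8106, P5 0.2881.
Largest remainders: P6, P2 receive the extra seats.

P2 2; P5 8; P6 2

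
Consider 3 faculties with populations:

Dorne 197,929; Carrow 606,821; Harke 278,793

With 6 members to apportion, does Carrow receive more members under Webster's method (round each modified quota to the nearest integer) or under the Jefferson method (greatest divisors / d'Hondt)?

Webster: Dorne 1, Carrow 3, Harke 2.
Jefferson: Dorne 1, Carrow 4, Harke 1.
Carrow gets 3 under Webster and 4 under Jefferson.

Jefferson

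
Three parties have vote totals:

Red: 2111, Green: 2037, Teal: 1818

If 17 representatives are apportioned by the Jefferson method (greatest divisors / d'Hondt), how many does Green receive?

Standard divisor 5966/17 ≈ 350.941; standard quotas: Red 6.015, Green 5.804, Teal 5.180.
Rounding down gives 6, 5, 5 = 16 seats, so the divisor must be adjusted.
With modified divisor 320: modified quotas Red 6.597, Green 6.366, Teal 5.681.
Rounding down: Red 6, Green 6, Teal 5 (total 17).
Green receives 6.

6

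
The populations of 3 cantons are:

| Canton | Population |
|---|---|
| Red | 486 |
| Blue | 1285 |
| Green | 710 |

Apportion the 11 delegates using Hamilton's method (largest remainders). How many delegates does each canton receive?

Total 2481; standard divisor 2481/11 ≈ 225.545.
Standard quotas: Red 2.155, Blue 5.697, Green 3.148.
Lower quotas: Red 2, Blue 5, Green 3 (sum 10, leaving 1 seat).
Remainders in descending order: Blue 0.697, Red 0.155, Green 0.148.
The surplus seat goes to Blue.

Red=2; Blue=6; Green=3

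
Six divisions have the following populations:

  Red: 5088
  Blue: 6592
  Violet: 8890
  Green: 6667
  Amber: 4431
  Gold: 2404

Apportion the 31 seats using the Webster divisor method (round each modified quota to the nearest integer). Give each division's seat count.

Standard divisor 34072/31 ≈ 1099.097; standard quotas: Red 4.629, Blue 5.998, Violet 8.088, Green 6.066, Amber 4.031, Gold 2.187.
Rounding to the nearest integer gives Red 5, Blue 6, Violet 8, Green 6, Amber 4, Gold 2 — total 31, matching the house size, so no adjustment is needed.

Red 5, Blue 6, Violet 8, Green 6, Amber 4, Gold 2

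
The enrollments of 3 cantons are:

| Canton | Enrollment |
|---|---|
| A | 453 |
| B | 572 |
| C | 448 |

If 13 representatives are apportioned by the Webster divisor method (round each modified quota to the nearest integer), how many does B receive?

Standard divisor 1473/13 ≈ 113.308; standard quotas: A 3.998, B 5.048, C 3.954.
Rounding to the nearest integer gives A 4, B 5, C 4 — total 13, matching the house size, so no adjustment is needed.
B receives 5.

5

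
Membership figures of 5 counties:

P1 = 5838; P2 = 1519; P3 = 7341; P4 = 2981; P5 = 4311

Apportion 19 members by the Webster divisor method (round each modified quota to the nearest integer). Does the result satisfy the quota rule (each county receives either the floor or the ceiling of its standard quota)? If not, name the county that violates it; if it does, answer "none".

none

Standard quotas: P1 5.044, P2 1.312, P3 6.343, P4 2.576, P5 3.725.
Webster allocation: P1 5, P2 1, P3 6, P4 3, P5 4.
Every allocation lies between the lower and upper quota.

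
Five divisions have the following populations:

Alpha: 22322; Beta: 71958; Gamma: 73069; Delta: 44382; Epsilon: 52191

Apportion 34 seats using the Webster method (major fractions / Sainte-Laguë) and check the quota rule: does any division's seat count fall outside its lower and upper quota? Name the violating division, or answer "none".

Standard quotas: Alpha 2.876, Beta 9.270, Gamma 9.413, Delta 5.718, Epsilon 6.724.
Webster allocation: Alpha 3, Beta 9, Gamma 9, Delta 6, Epsilon 7.
Every allocation lies between the lower and upper quota.

none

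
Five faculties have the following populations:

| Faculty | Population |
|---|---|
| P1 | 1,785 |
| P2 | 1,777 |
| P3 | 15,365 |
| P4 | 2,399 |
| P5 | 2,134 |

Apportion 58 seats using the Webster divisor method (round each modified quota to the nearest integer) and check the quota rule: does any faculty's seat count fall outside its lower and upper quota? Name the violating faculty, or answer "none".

Standard quotas: P1 4.413, P2 4.393, P3 37.987, P4 5.931, P5 5.276.
Webster allocation: P1 4, P2 4, P3 39, P4 6, P5 5.
P3 has quota 37.987 (lower 37, upper 38) but receives 39 — outside the quota interval.

P3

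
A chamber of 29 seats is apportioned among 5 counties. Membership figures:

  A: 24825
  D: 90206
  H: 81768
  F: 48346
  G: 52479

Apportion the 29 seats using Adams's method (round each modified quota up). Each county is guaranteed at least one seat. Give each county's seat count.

Standard divisor 297624/29 ≈ 10262.897; standard quotas: A 2.419, D 8.790, H 7.967, F 4.711, G 5.113.
Rounding up gives 3, 9, 8, 5, 6 = 31 seats, so the divisor must be adjusted.
With modified divisor 11500: modified quotas A 2.159, D 7.844, H 7.110, F 4.204, G 4.563.
Rounding up: A 3, D 8, H 8, F 5, G 5 (total 29).

A 3, D 8, H 8, F 5, G 5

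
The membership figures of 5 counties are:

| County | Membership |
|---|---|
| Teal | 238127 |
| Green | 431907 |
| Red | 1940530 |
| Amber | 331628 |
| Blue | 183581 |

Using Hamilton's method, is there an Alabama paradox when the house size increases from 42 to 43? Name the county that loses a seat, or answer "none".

At 42 seats: Teal 3, Green 6, Red 26, Amber 4, Blue 3.
At 43 seats: Teal 3, Green 6, Red 27, Amber 5, Blue 2.
Blue drops from 3 to 2.

Blue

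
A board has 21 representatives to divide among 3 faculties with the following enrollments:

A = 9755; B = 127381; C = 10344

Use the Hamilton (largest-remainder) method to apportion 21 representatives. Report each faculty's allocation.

A=1; B=18; C=2

Total 147480; standard divisor 147480/21 ≈ 7022.857.
Standard quotas: A 1.3890, B 18.1381, C 1.4729.
Lower quotas: A 1, B 18, C 1 (sum 20, leaving 1 seat).
Remainders in descending order: C 0.4729, A 0.3890, B 0.1381.
The surplus seat goes to C.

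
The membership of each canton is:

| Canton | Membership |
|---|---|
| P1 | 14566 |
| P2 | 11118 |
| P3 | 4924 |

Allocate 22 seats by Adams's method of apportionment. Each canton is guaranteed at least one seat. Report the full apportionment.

P1=10; P2=8; P3=4

Standard divisor 30608/22 ≈ 1391.273; standard quotas: P1 10.470, P2 7.991, P3 3.539.
Rounding up gives 11, 8, 4 = 23 seats, so the divisor must be adjusted.
With modified divisor 1500: modified quotas P1 9.711, P2 7.412, P3 3.283.
Rounding up: P1 10, P2 8, P3 4 (total 22).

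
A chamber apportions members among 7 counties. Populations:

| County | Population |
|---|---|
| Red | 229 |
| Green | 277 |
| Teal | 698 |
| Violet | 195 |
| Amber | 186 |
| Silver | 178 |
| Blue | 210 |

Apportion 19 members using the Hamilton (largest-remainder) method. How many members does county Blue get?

Total 1973; standard divisor 1973/19 ≈ 103.842.
Standard quotas: Red 2.205, Green 2.668, Teal 6.722, Violet 1.878, Amber 1.791, Silver 1.714, Blue 2.022.
Lower quotas: Red 2, Green 2, Teal 6, Violet 1, Amber 1, Silver 1, Blue 2 (sum 15, leaving 4 seats).
Remainders in descending order: Violet 0.878, Amber 0.791, Teal 0.722, Silver 0.714, Green 0.668, Red 0.205, Blue 0.022.
Largest remainders: Violet, Amber, Teal, Silver receive the extra seats.
Blue receives 2.

2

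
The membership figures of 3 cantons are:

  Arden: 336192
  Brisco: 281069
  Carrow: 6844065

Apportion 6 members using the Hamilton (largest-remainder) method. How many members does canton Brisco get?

0

The standard divisor is 7461326/6 ≈ 1243554.333.
Standard quotas: Arden 0.2703, Brisco 0.2260, Carrow 5.5036.
Lower quotas: Arden 0, Brisco 0, Carrow 5 (sum 5, leaving 1 seat).
Remainders in descending order: Carrow 0.5036, Arden 0.2703, Brisco 0.2260.
Largest remainder: Carrow receives the extra seat.
Brisco receives 0.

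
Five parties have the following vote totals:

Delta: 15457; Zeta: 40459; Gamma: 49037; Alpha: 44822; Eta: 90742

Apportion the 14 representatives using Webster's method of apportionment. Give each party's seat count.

Standard divisor 240517/14 ≈ 17179.786; standard quotas: Delta 0.900, Zeta 2.355, Gamma 2.854, Alpha 2.609, Eta 5.282.
Rounding to the nearest integer gives Delta 1, Zeta 2, Gamma 3, Alpha 3, Eta 5 — total 14, matching the house size, so no adjustment is needed.

Delta 1; Zeta 2; Gamma 3; Alpha 3; Eta 5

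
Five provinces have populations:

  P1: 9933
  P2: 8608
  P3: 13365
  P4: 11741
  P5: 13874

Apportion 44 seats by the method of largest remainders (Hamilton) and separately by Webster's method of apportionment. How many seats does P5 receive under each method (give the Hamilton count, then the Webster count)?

11 and 10

Hamilton: P1 8, P2 6, P3 10, P4 9, P5 11.
Webster: P1 8, P2 7, P3 10, P4 9, P5 10.
P5 gets 11 under Hamilton and 10 under Webster.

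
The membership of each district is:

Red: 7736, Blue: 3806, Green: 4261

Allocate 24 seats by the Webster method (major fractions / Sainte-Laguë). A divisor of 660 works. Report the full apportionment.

With modified divisor 660: modified quotas Red 11.721, Blue 5.767, Green 6.456.
Rounding to the nearest integer: Red 12, Blue 6, Green 6 (total 24).

Red 12, Blue 6, Green 6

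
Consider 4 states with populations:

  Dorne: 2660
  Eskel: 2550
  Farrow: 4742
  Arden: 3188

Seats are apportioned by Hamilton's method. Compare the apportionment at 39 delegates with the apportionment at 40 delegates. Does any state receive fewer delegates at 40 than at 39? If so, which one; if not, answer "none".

none

At 39 seats: Dorne 8, Eskel 8, Farrow 14, Arden 9.
At 40 seats: Dorne 8, Eskel 8, Farrow 14, Arden 10.
No state's allocation decreased.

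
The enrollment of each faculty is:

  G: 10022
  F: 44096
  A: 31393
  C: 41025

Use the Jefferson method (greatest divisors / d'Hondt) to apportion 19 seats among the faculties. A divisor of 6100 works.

With modified divisor 6100: modified quotas G 1.643, F 7.229, A 5.146, C 6.725.
Rounding down: G 1, F 7, A 5, C 6 (total 19).

G 1, F 7, A 5, C 6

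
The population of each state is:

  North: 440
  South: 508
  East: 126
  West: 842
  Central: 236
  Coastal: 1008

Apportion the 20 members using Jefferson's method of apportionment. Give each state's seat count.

Standard divisor 3160/20 ≈ 158; standard quotas: North 2.785, South 3.215, East 0.797, West 5.329, Central 1.494, Coastal 6.380.
Rounding down gives 2, 3, 0, 5, 1, 6 = 17 seats, so the divisor must be adjusted.
With modified divisor 130: modified quotas North 3.385, South 3.908, East 0.969, West 6.477, Central 1.815, Coastal 7.754.
Rounding down: North 3, South 3, East 0, West 6, Central 1, Coastal 7 (total 20).

North 3; South 3; East 0; West 6; Central 1; Coastal 7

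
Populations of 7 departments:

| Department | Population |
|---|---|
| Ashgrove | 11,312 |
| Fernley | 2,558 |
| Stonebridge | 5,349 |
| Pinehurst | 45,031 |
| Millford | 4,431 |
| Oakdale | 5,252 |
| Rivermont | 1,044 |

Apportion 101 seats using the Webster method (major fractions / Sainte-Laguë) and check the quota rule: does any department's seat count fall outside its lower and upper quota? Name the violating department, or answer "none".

Standard quotas: Ashgrove 15.238, Fernley 3.446, Stonebridge 7.206, Pinehurst 60.660, Millford 5.969, Oakdale 7.075, Rivermont 1.406.
Webster allocation: Ashgrove 15, Fernley 3, Stonebridge 7, Pinehurst 62, Millford 6, Oakdale 7, Rivermont 1.
Pinehurst has quota 60.660 (lower 60, upper 61) but receives 62 — outside the quota interval.

Pinehurst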